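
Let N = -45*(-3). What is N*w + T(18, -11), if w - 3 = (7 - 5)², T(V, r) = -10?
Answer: 935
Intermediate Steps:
w = 7 (w = 3 + (7 - 5)² = 3 + 2² = 3 + 4 = 7)
N = 135
N*w + T(18, -11) = 135*7 - 10 = 945 - 10 = 935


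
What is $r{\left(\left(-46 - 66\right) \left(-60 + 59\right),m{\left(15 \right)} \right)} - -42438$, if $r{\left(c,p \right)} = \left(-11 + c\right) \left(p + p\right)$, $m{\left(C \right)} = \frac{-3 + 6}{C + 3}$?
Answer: $\frac{127415}{3} \approx 42472.0$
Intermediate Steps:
$m{\left(C \right)} = \frac{3}{3 + C}$
$r{\left(c,p \right)} = 2 p \left(-11 + c\right)$ ($r{\left(c,p \right)} = \left(-11 + c\right) 2 p = 2 p \left(-11 + c\right)$)
$r{\left(\left(-46 - 66\right) \left(-60 + 59\right),m{\left(15 \right)} \right)} - -42438 = 2 \frac{3}{3 + 15} \left(-11 + \left(-46 - 66\right) \left(-60 + 59\right)\right) - -42438 = 2 \cdot \frac{3}{18} \left(-11 - -112\right) + 42438 = 2 \cdot 3 \cdot \frac{1}{18} \left(-11 + 112\right) + 42438 = 2 \cdot \frac{1}{6} \cdot 101 + 42438 = \frac{101}{3} + 42438 = \frac{127415}{3}$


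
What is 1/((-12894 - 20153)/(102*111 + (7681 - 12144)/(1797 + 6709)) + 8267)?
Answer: 96300469/795834879441 ≈ 0.00012101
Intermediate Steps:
1/((-12894 - 20153)/(102*111 + (7681 - 12144)/(1797 + 6709)) + 8267) = 1/(-33047/(11322 - 4463/8506) + 8267) = 1/(-33047/96300469/8506 + 8267) = 1/(-33047*8506/96300469 + 8267) = 1/(-281097782/96300469 + 8267) = 1/(795834879441/96300469) = 96300469/795834879441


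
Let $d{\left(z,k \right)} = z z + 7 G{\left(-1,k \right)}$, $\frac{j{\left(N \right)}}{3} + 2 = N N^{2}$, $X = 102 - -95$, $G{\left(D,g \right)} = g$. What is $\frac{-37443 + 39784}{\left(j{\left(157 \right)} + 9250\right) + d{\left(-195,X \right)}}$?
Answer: $\frac{2341}{11658327} \approx 0.0002008$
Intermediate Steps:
$X = 197$ ($X = 102 + 95 = 197$)
$j{\left(N \right)} = -6 + 3 N^{3}$ ($j{\left(N \right)} = -6 + 3 N N^{2} = -6 + 3 N^{3}$)
$d{\left(z,k \right)} = z^{2} + 7 k$ ($d{\left(z,k \right)} = z z + 7 k = z^{2} + 7 k$)
$\frac{-37443 + 39784}{\left(j{\left(157 \right)} + 9250\right) + d{\left(-195,X \right)}} = \frac{-37443 + 39784}{\left(\left(-6 + 3 \cdot 157^{3}\right) + 9250\right) + \left(\left(-195\right)^{2} + 7 \cdot 197\right)} = \frac{2341}{\left(\left(-6 + 3 \cdot 3869893\right) + 9250\right) + \left(38025 + 1379\right)} = \frac{2341}{\left(\left(-6 + 11609679\right) + 9250\right) + 39404} = \frac{2341}{\left(11609673 + 9250\right) + 39404} = \frac{2341}{11618923 + 39404} = \frac{2341}{11658327}$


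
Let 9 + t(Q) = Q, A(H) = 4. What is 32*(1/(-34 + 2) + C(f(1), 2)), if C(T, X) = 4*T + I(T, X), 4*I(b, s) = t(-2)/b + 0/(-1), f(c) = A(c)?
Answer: 489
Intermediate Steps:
f(c) = 4
t(Q) = -9 + Q
I(b, s) = -11/(4*b) (I(b, s) = ((-9 - 2)/b + 0/(-1))/4 = (-11/b + 0*(-1))/4 = (-11/b + 0)/4 = (-11/b)/4 = -11/(4*b))
C(T, X) = 4*T - 11/(4*T)
32*(1/(-34 + 2) + C(f(1), 2)) = 32*(1/(-34 + 2) + (4*4 - 11/4/4)) = 32*(1/(-32) + (16 - 11/4*¼)) = 32*(-1/32 + (16 - 11/16)) = 32*(-1/32 + 245/16) = 32*(489/32) = 489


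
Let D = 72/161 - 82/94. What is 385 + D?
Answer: 2910078/7567 ≈ 384.57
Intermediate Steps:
D = -3217/7567 (D = 72*(1/161) - 82*1/94 = 72/161 - 41/47 = -3217/7567 ≈ -0.42514)
385 + D = 385 - 3217/7567 = 2910078/7567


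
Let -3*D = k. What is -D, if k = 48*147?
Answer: 2352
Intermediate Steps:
k = 7056
D = -2352 (D = -⅓*7056 = -2352)
-D = -1*(-2352) = 2352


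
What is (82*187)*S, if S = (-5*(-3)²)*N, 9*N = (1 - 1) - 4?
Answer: 306680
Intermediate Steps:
N = -4/9 (N = ((1 - 1) - 4)/9 = (0 - 4)/9 = (⅑)*(-4) = -4/9 ≈ -0.44444)
S = 20 (S = -5*(-3)²*(-4/9) = -5*9*(-4/9) = -45*(-4/9) = 20)
(82*187)*S = (82*187)*20 = 15334*20 = 306680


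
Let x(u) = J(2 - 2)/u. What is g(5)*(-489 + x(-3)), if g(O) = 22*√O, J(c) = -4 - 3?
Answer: -32120*√5/3 ≈ -23941.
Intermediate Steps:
J(c) = -7
x(u) = -7/u
g(5)*(-489 + x(-3)) = (22*√5)*(-489 - 7/(-3)) = (22*√5)*(-489 - 7*(-⅓)) = (22*√5)*(-489 + 7/3) = (22*√5)*(-1460/3) = -32120*√5/3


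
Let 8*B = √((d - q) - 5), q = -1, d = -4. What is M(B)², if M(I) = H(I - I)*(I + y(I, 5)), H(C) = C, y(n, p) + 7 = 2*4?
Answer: 0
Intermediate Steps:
y(n, p) = 1 (y(n, p) = -7 + 2*4 = -7 + 8 = 1)
B = I*√2/4 (B = √((-4 - 1*(-1)) - 5)/8 = √((-4 + 1) - 5)/8 = √(-3 - 5)/8 = √(-8)/8 = (2*I*√2)/8 = I*√2/4 ≈ 0.35355*I)
M(I) = 0 (M(I) = (I - I)*(I + 1) = 0*(1 + I) = 0)
M(B)² = 0² = 0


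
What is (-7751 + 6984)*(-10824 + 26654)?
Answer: -12141610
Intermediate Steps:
(-7751 + 6984)*(-10824 + 26654) = -767*15830 = -12141610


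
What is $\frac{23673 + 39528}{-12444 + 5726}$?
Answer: $- \frac{63201}{6718} \approx -9.4077$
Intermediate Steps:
$\frac{23673 + 39528}{-12444 + 5726} = \frac{63201}{-6718} = 63201 \left(- \frac{1}{6718}\right) = - \frac{63201}{6718}$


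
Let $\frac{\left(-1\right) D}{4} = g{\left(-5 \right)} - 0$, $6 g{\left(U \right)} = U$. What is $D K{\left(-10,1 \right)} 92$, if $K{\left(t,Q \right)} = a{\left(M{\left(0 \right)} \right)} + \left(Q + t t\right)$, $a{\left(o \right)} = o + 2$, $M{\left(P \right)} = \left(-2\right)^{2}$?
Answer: $\frac{98440}{3} \approx 32813.0$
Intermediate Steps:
$g{\left(U \right)} = \frac{U}{6}$
$M{\left(P \right)} = 4$
$D = \frac{10}{3}$ ($D = - 4 \left(\frac{1}{6} \left(-5\right) - 0\right) = - 4 \left(- \frac{5}{6} + 0\right) = \left(-4\right) \left(- \frac{5}{6}\right) = \frac{10}{3} \approx 3.3333$)
$a{\left(o \right)} = 2 + o$
$K{\left(t,Q \right)} = 6 + Q + t^{2}$ ($K{\left(t,Q \right)} = \left(2 + 4\right) + \left(Q + t t\right) = 6 + \left(Q + t^{2}\right) = 6 + Q + t^{2}$)
$D K{\left(-10,1 \right)} 92 = \frac{10 \left(6 + 1 + \left(-10\right)^{2}\right)}{3} \cdot 92 = \frac{10 \left(6 + 1 + 100\right)}{3} \cdot 92 = \frac{10}{3} \cdot 107 \cdot 92 = \frac{1070}{3} \cdot 92 = \frac{98440}{3}$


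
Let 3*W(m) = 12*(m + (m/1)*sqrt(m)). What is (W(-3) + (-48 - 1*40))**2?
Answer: 9568 + 2400*I*sqrt(3) ≈ 9568.0 + 4156.9*I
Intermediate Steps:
W(m) = 4*m + 4*m**(3/2) (W(m) = (12*(m + (m/1)*sqrt(m)))/3 = (12*(m + (m*1)*sqrt(m)))/3 = (12*(m + m*sqrt(m)))/3 = (12*(m + m**(3/2)))/3 = (12*m + 12*m**(3/2))/3 = 4*m + 4*m**(3/2))
(W(-3) + (-48 - 1*40))**2 = ((4*(-3) + 4*(-3)**(3/2)) + (-48 - 1*40))**2 = ((-12 + 4*(-3*I*sqrt(3))) + (-48 - 40))**2 = ((-12 - 12*I*sqrt(3)) - 88)**2 = (-100 - 12*I*sqrt(3))**2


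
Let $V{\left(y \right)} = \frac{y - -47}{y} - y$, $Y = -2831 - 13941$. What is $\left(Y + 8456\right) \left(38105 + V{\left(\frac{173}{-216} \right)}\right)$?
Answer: $- \frac{109477222085}{346} \approx -3.1641 \cdot 10^{8}$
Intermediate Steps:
$Y = -16772$ ($Y = -2831 - 13941 = -16772$)
$V{\left(y \right)} = - y + \frac{47 + y}{y}$ ($V{\left(y \right)} = \frac{y + 47}{y} - y = \frac{47 + y}{y} - y = - y + \frac{47 + y}{y}$)
$\left(Y + 8456\right) \left(38105 + V{\left(\frac{173}{-216} \right)}\right) = \left(-16772 + 8456\right) \left(38105 + \left(1 - \frac{173}{-216} + \frac{47}{173 \frac{1}{-216}}\right)\right) = - 8316 \left(38105 + \left(1 - 173 \left(- \frac{1}{216}\right) + \frac{47}{173 \left(- \frac{1}{216}\right)}\right)\right) = - 8316 \left(38105 + \left(1 - - \frac{173}{216} + \frac{47}{- \frac{173}{216}}\right)\right) = - 8316 \left(38105 + \left(1 + \frac{173}{216} + 47 \left(- \frac{216}{173}\right)\right)\right) = - 8316 \left(38105 + \left(1 + \frac{173}{216} - \frac{10152}{173}\right)\right) = - 8316 \left(38105 - \frac{2125535}{37368}\right) = \left(-8316\right) \frac{1421782105}{37368} = - \frac{109477222085}{346}$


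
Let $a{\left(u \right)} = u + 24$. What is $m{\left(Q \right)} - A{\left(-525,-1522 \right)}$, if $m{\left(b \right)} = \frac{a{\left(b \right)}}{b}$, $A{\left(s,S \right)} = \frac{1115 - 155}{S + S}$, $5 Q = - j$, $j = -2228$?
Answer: $\frac{580387}{423877} \approx 1.3692$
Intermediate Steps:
$Q = \frac{2228}{5}$ ($Q = \frac{\left(-1\right) \left(-2228\right)}{5} = \frac{1}{5} \cdot 2228 = \frac{2228}{5} \approx 445.6$)
$a{\left(u \right)} = 24 + u$
$A{\left(s,S \right)} = \frac{480}{S}$ ($A{\left(s,S \right)} = \frac{960}{2 S} = 960 \frac{1}{2 S} = \frac{480}{S}$)
$m{\left(b \right)} = \frac{24 + b}{b}$
$m{\left(Q \right)} - A{\left(-525,-1522 \right)} = \frac{24 + \frac{2228}{5}}{\frac{2228}{5}} - \frac{480}{-1522} = \frac{5}{2228} \cdot \frac{2348}{5} - 480 \left(- \frac{1}{1522}\right) = \frac{587}{557} - - \frac{240}{761} = \frac{587}{557} + \frac{240}{761} = \frac{580387}{423877}$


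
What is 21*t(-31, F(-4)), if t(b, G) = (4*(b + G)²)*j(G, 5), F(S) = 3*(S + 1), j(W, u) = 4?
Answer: 537600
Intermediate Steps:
F(S) = 3 + 3*S (F(S) = 3*(1 + S) = 3 + 3*S)
t(b, G) = 16*(G + b)² (t(b, G) = (4*(b + G)²)*4 = (4*(G + b)²)*4 = 16*(G + b)²)
21*t(-31, F(-4)) = 21*(16*((3 + 3*(-4)) - 31)²) = 21*(16*((3 - 12) - 31)²) = 21*(16*(-9 - 31)²) = 21*(16*(-40)²) = 21*(16*1600) = 21*25600 = 537600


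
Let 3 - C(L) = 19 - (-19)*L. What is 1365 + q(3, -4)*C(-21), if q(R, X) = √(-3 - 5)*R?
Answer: 1365 + 2298*I*√2 ≈ 1365.0 + 3249.9*I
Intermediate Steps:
C(L) = -16 - 19*L (C(L) = 3 - (19 - (-19)*L) = 3 - (19 + 19*L) = 3 + (-19 - 19*L) = -16 - 19*L)
q(R, X) = 2*I*R*√2 (q(R, X) = √(-8)*R = (2*I*√2)*R = 2*I*R*√2)
1365 + q(3, -4)*C(-21) = 1365 + (2*I*3*√2)*(-16 - 19*(-21)) = 1365 + (6*I*√2)*(-16 + 399) = 1365 + (6*I*√2)*383 = 1365 + 2298*I*√2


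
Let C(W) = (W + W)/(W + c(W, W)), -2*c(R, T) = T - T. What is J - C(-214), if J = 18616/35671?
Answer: -52726/35671 ≈ -1.4781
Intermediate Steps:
J = 18616/35671 (J = 18616*(1/35671) = 18616/35671 ≈ 0.52188)
c(R, T) = 0 (c(R, T) = -(T - T)/2 = -1/2*0 = 0)
C(W) = 2 (C(W) = (W + W)/(W + 0) = (2*W)/W = 2)
J - C(-214) = 18616/35671 - 1*2 = 18616/35671 - 2 = -52726/35671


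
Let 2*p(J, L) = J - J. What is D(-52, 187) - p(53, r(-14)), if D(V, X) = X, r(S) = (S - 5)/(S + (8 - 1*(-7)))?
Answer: 187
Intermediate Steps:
r(S) = (-5 + S)/(15 + S) (r(S) = (-5 + S)/(S + (8 + 7)) = (-5 + S)/(S + 15) = (-5 + S)/(15 + S))
p(J, L) = 0 (p(J, L) = (J - J)/2 = (½)*0 = 0)
D(-52, 187) - p(53, r(-14)) = 187 - 1*0 = 187 + 0 = 187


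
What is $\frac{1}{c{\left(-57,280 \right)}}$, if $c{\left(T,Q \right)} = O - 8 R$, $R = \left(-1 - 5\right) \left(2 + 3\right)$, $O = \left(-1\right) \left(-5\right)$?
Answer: $\frac{1}{245} \approx 0.0040816$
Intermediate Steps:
$O = 5$
$R = -30$ ($R = \left(-6\right) 5 = -30$)
$c{\left(T,Q \right)} = 245$ ($c{\left(T,Q \right)} = 5 - -240 = 5 + 240 = 245$)
$\frac{1}{c{\left(-57,280 \right)}} = \frac{1}{245}$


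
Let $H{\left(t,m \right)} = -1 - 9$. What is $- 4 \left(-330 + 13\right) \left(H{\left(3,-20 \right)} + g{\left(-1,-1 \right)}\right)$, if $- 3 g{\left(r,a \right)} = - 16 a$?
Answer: $- \frac{58328}{3} \approx -19443.0$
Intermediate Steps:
$H{\left(t,m \right)} = -10$ ($H{\left(t,m \right)} = -1 - 9 = -10$)
$g{\left(r,a \right)} = \frac{16 a}{3}$ ($g{\left(r,a \right)} = - \frac{\left(-16\right) a}{3} = \frac{16 a}{3}$)
$- 4 \left(-330 + 13\right) \left(H{\left(3,-20 \right)} + g{\left(-1,-1 \right)}\right) = - 4 \left(-330 + 13\right) \left(-10 + \frac{16}{3} \left(-1\right)\right) = - 4 \left(- 317 \left(-10 - \frac{16}{3}\right)\right) = - 4 \left(\left(-317\right) \left(- \frac{46}{3}\right)\right) = \left(-4\right) \frac{14582}{3} = - \frac{58328}{3}$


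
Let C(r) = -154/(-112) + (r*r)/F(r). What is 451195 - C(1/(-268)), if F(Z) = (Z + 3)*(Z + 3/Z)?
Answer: 624541562396639/1384198552 ≈ 4.5119e+5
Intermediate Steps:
F(Z) = (3 + Z)*(Z + 3/Z)
C(r) = 11/8 + r**2/(3 + r**2 + 3*r + 9/r) (C(r) = -154/(-112) + (r*r)/(3 + r**2 + 3*r + 9/r) = -154*(-1/112) + r**2/(3 + r**2 + 3*r + 9/r) = 11/8 + r**2/(3 + r**2 + 3*r + 9/r))
451195 - C(1/(-268)) = 451195 - (99 + 19*(1/(-268))**3 + 33/(-268) + 33*(1/(-268))**2)/(8*(9 + (1/(-268))**3 + 3/(-268) + 3*(1/(-268))**2)) = 451195 - (99 + 19*(-1/268)**3 + 33*(-1/268) + 33*(-1/268)**2)/(8*(9 + (-1/268)**3 + 3*(-1/268) + 3*(-1/268)**2)) = 451195 - (99 + 19*(-1/19248832) - 33/268 + 33*(1/71824))/(8*(9 - 1/19248832 - 3/268 + 3*(1/71824))) = 451195 - (99 - 19/19248832 - 33/268 + 33/71824)/(8*(9 - 1/19248832 - 3/268 + 3/71824)) = 451195 - 1903273001/(8*173024819/19248832*19248832) = 451195 - 19248832*1903273001/(8*173024819*19248832) = 451195 - 1*1903273001/1384198552 = 451195 - 1903273001/1384198552 = 624541562396639/1384198552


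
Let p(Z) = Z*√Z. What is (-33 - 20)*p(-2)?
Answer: 106*I*√2 ≈ 149.91*I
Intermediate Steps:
p(Z) = Z^(3/2)
(-33 - 20)*p(-2) = (-33 - 20)*(-2)^(3/2) = -(-106)*I*√2 = 106*I*√2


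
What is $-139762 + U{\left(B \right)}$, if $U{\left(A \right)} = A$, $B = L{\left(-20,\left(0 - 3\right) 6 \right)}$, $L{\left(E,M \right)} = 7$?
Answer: $-139755$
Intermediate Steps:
$B = 7$
$-139762 + U{\left(B \right)} = -139762 + 7 = -139755$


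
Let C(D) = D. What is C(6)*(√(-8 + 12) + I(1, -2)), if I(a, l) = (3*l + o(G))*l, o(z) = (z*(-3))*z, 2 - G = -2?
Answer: 660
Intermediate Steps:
G = 4 (G = 2 - 1*(-2) = 2 + 2 = 4)
o(z) = -3*z² (o(z) = (-3*z)*z = -3*z²)
I(a, l) = l*(-48 + 3*l) (I(a, l) = (3*l - 3*4²)*l = (3*l - 3*16)*l = (3*l - 48)*l = (-48 + 3*l)*l = l*(-48 + 3*l))
C(6)*(√(-8 + 12) + I(1, -2)) = 6*(√(-8 + 12) + 3*(-2)*(-16 - 2)) = 6*(√4 + 3*(-2)*(-18)) = 6*(2 + 108) = 6*110 = 660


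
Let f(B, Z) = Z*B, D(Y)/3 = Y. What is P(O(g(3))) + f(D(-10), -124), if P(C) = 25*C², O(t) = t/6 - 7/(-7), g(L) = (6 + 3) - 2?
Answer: 138145/36 ≈ 3837.4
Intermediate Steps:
D(Y) = 3*Y
g(L) = 7 (g(L) = 9 - 2 = 7)
f(B, Z) = B*Z
O(t) = 1 + t/6 (O(t) = t*(⅙) - 7*(-⅐) = t/6 + 1 = 1 + t/6)
P(O(g(3))) + f(D(-10), -124) = 25*(1 + (⅙)*7)² + (3*(-10))*(-124) = 25*(1 + 7/6)² - 30*(-124) = 25*(13/6)² + 3720 = 25*(169/36) + 3720 = 4225/36 + 3720 = 138145/36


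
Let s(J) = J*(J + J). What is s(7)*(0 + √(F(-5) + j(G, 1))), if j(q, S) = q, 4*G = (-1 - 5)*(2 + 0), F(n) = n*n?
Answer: 98*√22 ≈ 459.66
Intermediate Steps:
F(n) = n²
G = -3 (G = ((-1 - 5)*(2 + 0))/4 = (-6*2)/4 = (¼)*(-12) = -3)
s(J) = 2*J² (s(J) = J*(2*J) = 2*J²)
s(7)*(0 + √(F(-5) + j(G, 1))) = (2*7²)*(0 + √((-5)² - 3)) = (2*49)*(0 + √(25 - 3)) = 98*(0 + √22) = 98*√22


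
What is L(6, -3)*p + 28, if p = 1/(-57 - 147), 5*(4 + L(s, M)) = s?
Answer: 14287/510 ≈ 28.014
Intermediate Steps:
L(s, M) = -4 + s/5
p = -1/204 (p = 1/(-204) = -1/204 ≈ -0.0049020)
L(6, -3)*p + 28 = (-4 + (⅕)*6)*(-1/204) + 28 = (-4 + 6/5)*(-1/204) + 28 = -14/5*(-1/204) + 28 = 7/510 + 28 = 14287/510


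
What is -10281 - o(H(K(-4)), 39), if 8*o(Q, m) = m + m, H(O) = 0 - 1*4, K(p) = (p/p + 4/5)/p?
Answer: -41163/4 ≈ -10291.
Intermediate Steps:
K(p) = 9/(5*p) (K(p) = (1 + 4*(⅕))/p = (1 + ⅘)/p = 9/(5*p))
H(O) = -4 (H(O) = 0 - 4 = -4)
o(Q, m) = m/4 (o(Q, m) = (m + m)/8 = (2*m)/8 = m/4)
-10281 - o(H(K(-4)), 39) = -10281 - 39/4 = -41163/4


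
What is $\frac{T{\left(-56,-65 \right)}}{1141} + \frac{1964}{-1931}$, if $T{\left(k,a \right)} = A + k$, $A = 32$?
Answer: $- \frac{2287268}{2203271} \approx -1.0381$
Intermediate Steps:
$T{\left(k,a \right)} = 32 + k$
$\frac{T{\left(-56,-65 \right)}}{1141} + \frac{1964}{-1931} = \frac{32 - 56}{1141} + \frac{1964}{-1931} = \left(-24\right) \frac{1}{1141} + 1964 \left(- \frac{1}{1931}\right) = - \frac{24}{1141} - \frac{1964}{1931} = - \frac{2287268}{2203271}$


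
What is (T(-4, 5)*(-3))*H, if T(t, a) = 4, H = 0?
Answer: 0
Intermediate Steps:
(T(-4, 5)*(-3))*H = (4*(-3))*0 = -12*0 = 0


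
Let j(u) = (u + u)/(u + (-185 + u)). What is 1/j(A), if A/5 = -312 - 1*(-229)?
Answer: 203/166 ≈ 1.2229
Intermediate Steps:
A = -415 (A = 5*(-312 - 1*(-229)) = 5*(-312 + 229) = 5*(-83) = -415)
j(u) = 2*u/(-185 + 2*u) (j(u) = (2*u)/(-185 + 2*u) = 2*u/(-185 + 2*u))
1/j(A) = 1/(2*(-415)/(-185 + 2*(-415))) = 1/(2*(-415)/(-185 - 830)) = 1/(2*(-415)/(-1015)) = 1/(2*(-415)*(-1/1015)) = 1/(166/203) = 203/166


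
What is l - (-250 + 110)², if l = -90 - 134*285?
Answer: -57880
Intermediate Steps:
l = -38280 (l = -90 - 38190 = -38280)
l - (-250 + 110)² = -38280 - (-250 + 110)² = -38280 - 1*(-140)² = -38280 - 1*19600 = -38280 - 19600 = -57880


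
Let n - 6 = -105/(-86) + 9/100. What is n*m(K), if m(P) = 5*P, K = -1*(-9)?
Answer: 282933/860 ≈ 328.99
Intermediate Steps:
K = 9
n = 31437/4300 (n = 6 + (-105/(-86) + 9/100) = 6 + (-105*(-1/86) + 9*(1/100)) = 6 + (105/86 + 9/100) = 6 + 5637/4300 = 31437/4300 ≈ 7.3109)
n*m(K) = 31437*(5*9)/4300 = (31437/4300)*45 = 282933/860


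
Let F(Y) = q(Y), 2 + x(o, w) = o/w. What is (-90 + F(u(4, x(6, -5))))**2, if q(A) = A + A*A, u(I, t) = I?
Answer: 4900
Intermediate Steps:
x(o, w) = -2 + o/w
q(A) = A + A**2
F(Y) = Y*(1 + Y)
(-90 + F(u(4, x(6, -5))))**2 = (-90 + 4*(1 + 4))**2 = (-90 + 4*5)**2 = (-90 + 20)**2 = (-70)**2 = 4900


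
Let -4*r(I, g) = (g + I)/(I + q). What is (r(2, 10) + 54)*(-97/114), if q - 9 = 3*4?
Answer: -40061/874 ≈ -45.836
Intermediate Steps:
q = 21 (q = 9 + 3*4 = 9 + 12 = 21)
r(I, g) = -(I + g)/(4*(21 + I)) (r(I, g) = -(g + I)/(4*(I + 21)) = -(I + g)/(4*(21 + I)))
(r(2, 10) + 54)*(-97/114) = ((-1*2 - 1*10)/(4*(21 + 2)) + 54)*(-97/114) = ((¼)*(-2 - 10)/23 + 54)*(-97*1/114) = ((¼)*(1/23)*(-12) + 54)*(-97/114) = (-3/23 + 54)*(-97/114) = (1239/23)*(-97/114) = -40061/874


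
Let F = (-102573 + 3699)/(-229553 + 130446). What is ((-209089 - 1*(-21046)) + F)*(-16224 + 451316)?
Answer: -8108495783887884/99107 ≈ -8.1816e+10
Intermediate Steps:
F = 98874/99107 (F = -98874/(-99107) = -98874*(-1/99107) = 98874/99107 ≈ 0.99765)
((-209089 - 1*(-21046)) + F)*(-16224 + 451316) = ((-209089 - 1*(-21046)) + 98874/99107)*(-16224 + 451316) = ((-209089 + 21046) + 98874/99107)*435092 = (-188043 + 98874/99107)*435092 = -18636278727/99107*435092 = -8108495783887884/99107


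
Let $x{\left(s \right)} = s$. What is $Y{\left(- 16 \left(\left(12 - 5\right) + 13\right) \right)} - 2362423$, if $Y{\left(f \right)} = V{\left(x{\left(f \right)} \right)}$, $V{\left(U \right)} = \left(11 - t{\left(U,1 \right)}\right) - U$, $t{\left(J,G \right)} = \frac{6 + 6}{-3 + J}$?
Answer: $- \frac{762955704}{323} \approx -2.3621 \cdot 10^{6}$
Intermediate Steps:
$t{\left(J,G \right)} = \frac{12}{-3 + J}$
$V{\left(U \right)} = 11 - U - \frac{12}{-3 + U}$ ($V{\left(U \right)} = \left(11 - \frac{12}{-3 + U}\right) - U = 11 - U - \frac{12}{-3 + U}$)
$Y{\left(f \right)} = \frac{-12 + \left(-3 + f\right) \left(11 - f\right)}{-3 + f}$
$Y{\left(- 16 \left(\left(12 - 5\right) + 13\right) \right)} - 2362423 = \frac{-12 + \left(-3 - 16 \left(\left(12 - 5\right) + 13\right)\right) \left(11 - - 16 \left(\left(12 - 5\right) + 13\right)\right)}{-3 - 16 \left(\left(12 - 5\right) + 13\right)} - 2362423 = \frac{-12 + \left(-3 - 16 \left(7 + 13\right)\right) \left(11 - - 16 \left(7 + 13\right)\right)}{-3 - 16 \left(7 + 13\right)} - 2362423 = \frac{-12 + \left(-3 - 320\right) \left(11 - \left(-16\right) 20\right)}{-3 - 320} - 2362423 = \frac{-12 + \left(-3 - 320\right) \left(11 - -320\right)}{-3 - 320} - 2362423 = \frac{-12 - 323 \left(11 + 320\right)}{-323} - 2362423 = - \frac{-12 - 106913}{323} - 2362423 = \left(- \frac{1}{323}\right) \left(-106925\right) - 2362423 = \frac{106925}{323} - 2362423 = - \frac{762955704}{323}$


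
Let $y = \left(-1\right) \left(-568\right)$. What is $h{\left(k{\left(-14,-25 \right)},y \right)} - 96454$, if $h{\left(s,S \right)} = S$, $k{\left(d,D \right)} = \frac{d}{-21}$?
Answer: $-95886$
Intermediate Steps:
$k{\left(d,D \right)} = - \frac{d}{21}$ ($k{\left(d,D \right)} = d \left(- \frac{1}{21}\right) = - \frac{d}{21}$)
$y = 568$
$h{\left(k{\left(-14,-25 \right)},y \right)} - 96454 = 568 - 96454 = -95886$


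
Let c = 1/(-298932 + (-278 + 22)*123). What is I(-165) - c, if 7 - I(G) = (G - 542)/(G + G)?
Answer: 5885151/1211540 ≈ 4.8576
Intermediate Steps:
I(G) = 7 - (-542 + G)/(2*G) (I(G) = 7 - (G - 542)/(G + G) = 7 - (-542 + G)/(2*G))
c = -1/330420 (c = 1/(-298932 - 256*123) = 1/(-298932 - 31488) = 1/(-330420) = -1/330420 ≈ -3.0265e-6)
I(-165) - c = (13/2 + 271/(-165)) - 1*(-1/330420) = (13/2 + 271*(-1/165)) + 1/330420 = (13/2 - 271/165) + 1/330420 = 1603/330 + 1/330420 = 5885151/1211540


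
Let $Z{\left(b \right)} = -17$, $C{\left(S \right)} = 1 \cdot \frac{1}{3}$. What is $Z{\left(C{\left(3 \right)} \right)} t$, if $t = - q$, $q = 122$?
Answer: $2074$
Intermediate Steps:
$C{\left(S \right)} = \frac{1}{3}$ ($C{\left(S \right)} = 1 \cdot \frac{1}{3} = \frac{1}{3}$)
$t = -122$ ($t = \left(-1\right) 122 = -122$)
$Z{\left(C{\left(3 \right)} \right)} t = \left(-17\right) \left(-122\right) = 2074$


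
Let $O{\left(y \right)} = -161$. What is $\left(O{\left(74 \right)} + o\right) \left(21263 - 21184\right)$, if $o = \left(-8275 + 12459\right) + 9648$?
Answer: $1080009$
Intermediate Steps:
$o = 13832$ ($o = 4184 + 9648 = 13832$)
$\left(O{\left(74 \right)} + o\right) \left(21263 - 21184\right) = \left(-161 + 13832\right) \left(21263 - 21184\right) = 13671 \cdot 79 = 1080009$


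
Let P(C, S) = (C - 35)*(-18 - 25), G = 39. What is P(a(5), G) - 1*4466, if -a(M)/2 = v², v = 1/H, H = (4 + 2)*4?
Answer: -852725/288 ≈ -2960.9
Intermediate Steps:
H = 24 (H = 6*4 = 24)
v = 1/24 ≈ 0.041667
a(M) = -1/288 (a(M) = -2*(1/24)² = -2*1/576 = -1/288)
P(C, S) = 1505 - 43*C (P(C, S) = (-35 + C)*(-43) = 1505 - 43*C)
P(a(5), G) - 1*4466 = (1505 - 43*(-1/288)) - 1*4466 = (1505 + 43/288) - 4466 = 433483/288 - 4466 = -852725/288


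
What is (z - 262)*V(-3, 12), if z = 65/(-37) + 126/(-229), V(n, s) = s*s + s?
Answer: -349357788/8473 ≈ -41232.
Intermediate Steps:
V(n, s) = s + s² (V(n, s) = s² + s = s + s²)
z = -19547/8473 (z = 65*(-1/37) + 126*(-1/229) = -65/37 - 126/229 = -19547/8473 ≈ -2.3070)
(z - 262)*V(-3, 12) = (-19547/8473 - 262)*(12*(1 + 12)) = -26873676*13/8473 = -2239473/8473*156 = -349357788/8473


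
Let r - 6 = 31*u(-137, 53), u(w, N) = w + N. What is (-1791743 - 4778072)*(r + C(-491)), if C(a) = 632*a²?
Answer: -1000980915870110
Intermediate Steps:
u(w, N) = N + w
r = -2598 (r = 6 + 31*(53 - 137) = 6 + 31*(-84) = 6 - 2604 = -2598)
(-1791743 - 4778072)*(r + C(-491)) = (-1791743 - 4778072)*(-2598 + 632*(-491)²) = -6569815*(-2598 + 632*241081) = -6569815*(-2598 + 152363192) = -6569815*152360594 = -1000980915870110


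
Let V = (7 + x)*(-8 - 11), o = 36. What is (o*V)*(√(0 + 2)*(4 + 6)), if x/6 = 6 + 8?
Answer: -622440*√2 ≈ -8.8026e+5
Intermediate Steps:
x = 84 (x = 6*(6 + 8) = 6*14 = 84)
V = -1729 (V = (7 + 84)*(-8 - 11) = 91*(-19) = -1729)
(o*V)*(√(0 + 2)*(4 + 6)) = (36*(-1729))*(√(0 + 2)*(4 + 6)) = -62244*√2*10 = -622440*√2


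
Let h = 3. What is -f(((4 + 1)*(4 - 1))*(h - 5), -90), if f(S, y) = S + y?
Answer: 120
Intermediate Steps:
-f(((4 + 1)*(4 - 1))*(h - 5), -90) = -(((4 + 1)*(4 - 1))*(3 - 5) - 90) = -((5*3)*(-2) - 90) = -(15*(-2) - 90) = -(-30 - 90) = -1*(-120) = 120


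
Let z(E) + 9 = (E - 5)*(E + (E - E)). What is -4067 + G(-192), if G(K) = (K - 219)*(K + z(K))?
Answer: -15467120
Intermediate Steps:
z(E) = -9 + E*(-5 + E) (z(E) = -9 + (E - 5)*(E + (E - E)) = -9 + (-5 + E)*(E + 0) = -9 + (-5 + E)*E = -9 + E*(-5 + E))
G(K) = (-219 + K)*(-9 + K² - 4*K) (G(K) = (K - 219)*(K + (-9 + K² - 5*K)) = (-219 + K)*(-9 + K² - 4*K))
-4067 + G(-192) = -4067 + (1971 + (-192)³ - 223*(-192)² + 867*(-192)) = -4067 + (1971 - 7077888 - 223*36864 - 166464) = -4067 + (1971 - 7077888 - 8220672 - 166464) = -4067 - 15463053 = -15467120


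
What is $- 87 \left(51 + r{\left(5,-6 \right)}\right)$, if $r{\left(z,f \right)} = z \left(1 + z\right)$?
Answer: $-7047$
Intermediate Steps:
$- 87 \left(51 + r{\left(5,-6 \right)}\right) = - 87 \left(51 + 5 \left(1 + 5\right)\right) = - 87 \left(51 + 5 \cdot 6\right) = - 87 \left(51 + 30\right) = \left(-87\right) 81 = -7047$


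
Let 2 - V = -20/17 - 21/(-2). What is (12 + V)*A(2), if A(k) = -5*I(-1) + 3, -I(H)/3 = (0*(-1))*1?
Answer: 477/34 ≈ 14.029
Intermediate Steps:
I(H) = 0 (I(H) = -3*0*(-1) = -0 = -3*0 = 0)
A(k) = 3 (A(k) = -5*0 + 3 = 0 + 3 = 3)
V = -249/34 (V = 2 - (-20/17 - 21/(-2)) = 2 - (-20*1/17 - 21*(-1/2)) = 2 - (-20/17 + 21/2) = 2 - 1*317/34 = 2 - 317/34 = -249/34 ≈ -7.3235)
(12 + V)*A(2) = (12 - 249/34)*3 = (159/34)*3 = 477/34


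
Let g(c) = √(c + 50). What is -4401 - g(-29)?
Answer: -4401 - √21 ≈ -4405.6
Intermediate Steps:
g(c) = √(50 + c)
-4401 - g(-29) = -4401 - √(50 - 29) = -4401 - √21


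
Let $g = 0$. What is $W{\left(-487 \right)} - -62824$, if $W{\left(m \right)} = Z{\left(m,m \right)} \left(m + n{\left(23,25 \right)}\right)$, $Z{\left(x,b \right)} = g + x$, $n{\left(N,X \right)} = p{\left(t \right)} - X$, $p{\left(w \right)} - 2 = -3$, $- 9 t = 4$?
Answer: $312655$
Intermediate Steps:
$t = - \frac{4}{9}$ ($t = \left(- \frac{1}{9}\right) 4 = - \frac{4}{9} \approx -0.44444$)
$p{\left(w \right)} = -1$ ($p{\left(w \right)} = 2 - 3 = -1$)
$n{\left(N,X \right)} = -1 - X$
$Z{\left(x,b \right)} = x$ ($Z{\left(x,b \right)} = 0 + x = x$)
$W{\left(m \right)} = m \left(-26 + m\right)$ ($W{\left(m \right)} = m \left(m - 26\right) = m \left(-26 + m\right)$)
$W{\left(-487 \right)} - -62824 = - 487 \left(-26 - 487\right) - -62824 = \left(-487\right) \left(-513\right) + 62824 = 249831 + 62824 = 312655$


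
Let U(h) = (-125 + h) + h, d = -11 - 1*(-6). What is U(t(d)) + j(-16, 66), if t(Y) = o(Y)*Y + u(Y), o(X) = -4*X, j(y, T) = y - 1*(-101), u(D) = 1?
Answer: -238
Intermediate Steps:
j(y, T) = 101 + y (j(y, T) = y + 101 = 101 + y)
d = -5 (d = -11 + 6 = -5)
t(Y) = 1 - 4*Y² (t(Y) = (-4*Y)*Y + 1 = -4*Y² + 1 = 1 - 4*Y²)
U(h) = -125 + 2*h
U(t(d)) + j(-16, 66) = (-125 + 2*(1 - 4*(-5)²)) + (101 - 16) = (-125 + 2*(1 - 4*25)) + 85 = (-125 + 2*(1 - 100)) + 85 = (-125 + 2*(-99)) + 85 = (-125 - 198) + 85 = -323 + 85 = -238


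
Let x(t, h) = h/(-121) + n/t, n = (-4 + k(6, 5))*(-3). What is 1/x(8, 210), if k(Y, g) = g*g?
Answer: -968/9303 ≈ -0.10405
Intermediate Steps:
k(Y, g) = g²
n = -63 (n = (-4 + 5²)*(-3) = (-4 + 25)*(-3) = 21*(-3) = -63)
x(t, h) = -63/t - h/121 (x(t, h) = h/(-121) - 63/t = h*(-1/121) - 63/t = -h/121 - 63/t = -63/t - h/121)
1/x(8, 210) = 1/(-63/8 - 1/121*210) = 1/(-63*⅛ - 210/121) = 1/(-63/8 - 210/121) = 1/(-9303/968) = -968/9303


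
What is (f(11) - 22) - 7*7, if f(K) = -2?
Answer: -73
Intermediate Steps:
(f(11) - 22) - 7*7 = (-2 - 22) - 7*7 = -24 - 49 = -73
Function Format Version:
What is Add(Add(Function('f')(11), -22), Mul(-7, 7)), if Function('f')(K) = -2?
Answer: -73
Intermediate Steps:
Add(Add(Function('f')(11), -22), Mul(-7, 7)) = Add(Add(-2, -22), Mul(-7, 7)) = Add(-24, -49) = -73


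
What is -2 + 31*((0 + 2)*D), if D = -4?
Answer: -250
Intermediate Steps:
-2 + 31*((0 + 2)*D) = -2 + 31*((0 + 2)*(-4)) = -2 + 31*(2*(-4)) = -2 + 31*(-8) = -2 - 248 = -250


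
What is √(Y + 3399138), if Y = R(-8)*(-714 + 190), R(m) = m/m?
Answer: √3398614 ≈ 1843.5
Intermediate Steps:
R(m) = 1
Y = -524 (Y = 1*(-714 + 190) = 1*(-524) = -524)
√(Y + 3399138) = √(-524 + 3399138) = √3398614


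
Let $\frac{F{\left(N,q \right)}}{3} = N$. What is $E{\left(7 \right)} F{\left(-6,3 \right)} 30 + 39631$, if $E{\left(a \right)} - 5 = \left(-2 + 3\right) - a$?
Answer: $40171$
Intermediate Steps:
$F{\left(N,q \right)} = 3 N$
$E{\left(a \right)} = 6 - a$ ($E{\left(a \right)} = 5 - \left(-1 + a\right) = 6 - a$)
$E{\left(7 \right)} F{\left(-6,3 \right)} 30 + 39631 = \left(6 - 7\right) 3 \left(-6\right) 30 + 39631 = \left(6 - 7\right) \left(-18\right) 30 + 39631 = \left(-1\right) \left(-18\right) 30 + 39631 = 18 \cdot 30 + 39631 = 540 + 39631 = 40171$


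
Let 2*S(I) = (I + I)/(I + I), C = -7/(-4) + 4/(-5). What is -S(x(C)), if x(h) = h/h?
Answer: -1/2 ≈ -0.50000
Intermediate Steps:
C = 19/20 (C = -7*(-1/4) + 4*(-1/5) = 7/4 - 4/5 = 19/20 ≈ 0.95000)
x(h) = 1
S(I) = 1/2 (S(I) = ((I + I)/(I + I))/2 = ((2*I)/((2*I)))/2 = ((2*I)*(1/(2*I)))/2 = (1/2)*1 = 1/2)
-S(x(C)) = -1*1/2 = -1/2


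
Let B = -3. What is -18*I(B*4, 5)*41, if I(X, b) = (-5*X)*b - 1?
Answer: -220662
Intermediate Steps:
I(X, b) = -1 - 5*X*b (I(X, b) = -5*X*b - 1 = -1 - 5*X*b)
-18*I(B*4, 5)*41 = -18*(-1 - 5*(-3*4)*5)*41 = -18*(-1 - 5*(-12)*5)*41 = -18*(-1 + 300)*41 = -18*299*41 = -5382*41 = -220662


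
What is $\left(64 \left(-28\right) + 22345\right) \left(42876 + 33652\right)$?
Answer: $1572879984$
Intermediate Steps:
$\left(64 \left(-28\right) + 22345\right) \left(42876 + 33652\right) = \left(-1792 + 22345\right) 76528 = 20553 \cdot 76528 = 1572879984$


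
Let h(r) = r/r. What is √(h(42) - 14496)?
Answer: I*√14495 ≈ 120.4*I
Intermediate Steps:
h(r) = 1
√(h(42) - 14496) = √(1 - 14496) = √(-14495) = I*√14495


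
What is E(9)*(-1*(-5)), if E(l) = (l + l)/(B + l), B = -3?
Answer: 15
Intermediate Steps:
E(l) = 2*l/(-3 + l) (E(l) = (l + l)/(-3 + l) = (2*l)/(-3 + l) = 2*l/(-3 + l))
E(9)*(-1*(-5)) = (2*9/(-3 + 9))*(-1*(-5)) = (2*9/6)*5 = (2*9*(1/6))*5 = 3*5 = 15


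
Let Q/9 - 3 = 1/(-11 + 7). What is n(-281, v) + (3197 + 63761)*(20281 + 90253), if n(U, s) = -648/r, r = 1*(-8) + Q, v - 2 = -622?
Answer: 495876080732/67 ≈ 7.4011e+9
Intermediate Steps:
Q = 99/4 (Q = 27 + 9/(-11 + 7) = 27 + 9/(-4) = 27 + 9*(-¼) = 27 - 9/4 = 99/4 ≈ 24.750)
v = -620 (v = 2 - 622 = -620)
r = 67/4 (r = 1*(-8) + 99/4 = -8 + 99/4 = 67/4 ≈ 16.750)
n(U, s) = -2592/67 (n(U, s) = -648/67/4 = -648*4/67 = -2592/67)
n(-281, v) + (3197 + 63761)*(20281 + 90253) = -2592/67 + (3197 + 63761)*(20281 + 90253) = -2592/67 + 66958*110534 = -2592/67 + 7401135572 = 495876080732/67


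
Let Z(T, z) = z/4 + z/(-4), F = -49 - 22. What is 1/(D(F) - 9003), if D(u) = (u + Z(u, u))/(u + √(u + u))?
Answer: -328574/2957832151 - I*√142/5915664302 ≈ -0.00011109 - 2.0144e-9*I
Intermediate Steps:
F = -71
Z(T, z) = 0 (Z(T, z) = z*(¼) + z*(-¼) = z/4 - z/4 = 0)
D(u) = u/(u + √2*√u) (D(u) = (u + 0)/(u + √(u + u)) = u/(u + √(2*u)) = u/(u + √2*√u))
1/(D(F) - 9003) = 1/(-71/(-71 + √2*√(-71)) - 9003) = 1/(-71/(-71 + √2*(I*√71)) - 9003) = 1/(-71/(-71 + I*√142) - 9003) = 1/(-9003 - 71/(-71 + I*√142))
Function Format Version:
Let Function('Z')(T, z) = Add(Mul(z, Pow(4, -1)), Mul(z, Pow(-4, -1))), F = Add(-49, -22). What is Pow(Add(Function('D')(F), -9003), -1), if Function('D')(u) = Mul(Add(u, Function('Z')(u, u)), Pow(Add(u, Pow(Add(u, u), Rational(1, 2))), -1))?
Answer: Add(Rational(-328574, 2957832151), Mul(Rational(-1, 5915664302), I, Pow(142, Rational(1, 2)))) ≈ Add(-0.00011109, Mul(-2.0144e-9, I))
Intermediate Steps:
F = -71
Function('Z')(T, z) = 0 (Function('Z')(T, z) = Add(Mul(z, Rational(1, 4)), Mul(z, Rational(-1, 4))) = Add(Mul(Rational(1, 4), z), Mul(Rational(-1, 4), z)) = 0)
Function('D')(u) = Mul(u, Pow(Add(u, Mul(Pow(2, Rational(1, 2)), Pow(u, Rational(1, 2)))), -1)) (Function('D')(u) = Mul(Add(u, 0), Pow(Add(u, Pow(Add(u, u), Rational(1, 2))), -1)) = Mul(u, Pow(Add(u, Pow(Mul(2, u), Rational(1, 2))), -1)) = Mul(u, Pow(Add(u, Mul(Pow(2, Rational(1, 2)), Pow(u, Rational(1, 2)))), -1)))
Pow(Add(Function('D')(F), -9003), -1) = Pow(Add(Mul(-71, Pow(Add(-71, Mul(Pow(2, Rational(1, 2)), Pow(-71, Rational(1, 2)))), -1)), -9003), -1) = Pow(Add(Mul(-71, Pow(Add(-71, Mul(Pow(2, Rational(1, 2)), Mul(I, Pow(71, Rational(1, 2))))), -1)), -9003), -1) = Pow(Add(Mul(-71, Pow(Add(-71, Mul(I, Pow(142, Rational(1, 2)))), -1)), -9003), -1) = Pow(Add(-9003, Mul(-71, Pow(Add(-71, Mul(I, Pow(142, Rational(1, 2)))), -1))), -1)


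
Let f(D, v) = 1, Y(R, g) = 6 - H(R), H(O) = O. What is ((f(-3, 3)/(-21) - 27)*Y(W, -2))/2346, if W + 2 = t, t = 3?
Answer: -1420/24633 ≈ -0.057646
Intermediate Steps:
W = 1 (W = -2 + 3 = 1)
Y(R, g) = 6 - R
((f(-3, 3)/(-21) - 27)*Y(W, -2))/2346 = ((1/(-21) - 27)*(6 - 1*1))/2346 = ((1*(-1/21) - 27)*(6 - 1))*(1/2346) = ((-1/21 - 27)*5)*(1/2346) = -568/21*5*(1/2346) = -2840/21*1/2346 = -1420/24633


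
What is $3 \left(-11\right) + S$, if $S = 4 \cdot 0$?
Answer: $-33$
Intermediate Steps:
$S = 0$
$3 \left(-11\right) + S = 3 \left(-11\right) + 0 = -33 + 0 = -33$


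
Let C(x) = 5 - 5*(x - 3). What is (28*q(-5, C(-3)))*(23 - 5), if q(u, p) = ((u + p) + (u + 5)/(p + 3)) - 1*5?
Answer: 12600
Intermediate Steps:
C(x) = 20 - 5*x (C(x) = 5 - 5*(-3 + x) = 5 + (15 - 5*x) = 20 - 5*x)
q(u, p) = -5 + p + u + (5 + u)/(3 + p) (q(u, p) = ((p + u) + (5 + u)/(3 + p)) - 5 = (p + u + (5 + u)/(3 + p)) - 5 = -5 + p + u + (5 + u)/(3 + p))
(28*q(-5, C(-3)))*(23 - 5) = (28*((-10 + (20 - 5*(-3))**2 - 2*(20 - 5*(-3)) + 4*(-5) + (20 - 5*(-3))*(-5))/(3 + (20 - 5*(-3)))))*(23 - 5) = (28*((-10 + (20 + 15)**2 - 2*(20 + 15) - 20 + (20 + 15)*(-5))/(3 + (20 + 15))))*18 = (28*((-10 + 35**2 - 2*35 - 20 + 35*(-5))/(3 + 35)))*18 = (28*((-10 + 1225 - 70 - 20 - 175)/38))*18 = (28*((1/38)*950))*18 = (28*25)*18 = 700*18 = 12600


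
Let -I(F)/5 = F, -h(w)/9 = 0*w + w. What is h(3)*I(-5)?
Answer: -675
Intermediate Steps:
h(w) = -9*w (h(w) = -9*(0*w + w) = -9*(0 + w) = -9*w)
I(F) = -5*F
h(3)*I(-5) = (-9*3)*(-5*(-5)) = -27*25 = -675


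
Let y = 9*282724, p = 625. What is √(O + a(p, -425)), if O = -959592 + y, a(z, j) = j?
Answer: √1584499 ≈ 1258.8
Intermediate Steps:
y = 2544516
O = 1584924 (O = -959592 + 2544516 = 1584924)
√(O + a(p, -425)) = √(1584924 - 425) = √1584499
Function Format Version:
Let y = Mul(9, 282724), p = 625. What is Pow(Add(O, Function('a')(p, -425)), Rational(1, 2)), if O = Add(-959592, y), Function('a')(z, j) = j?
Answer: Pow(1584499, Rational(1, 2)) ≈ 1258.8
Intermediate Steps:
y = 2544516
O = 1584924 (O = Add(-959592, 2544516) = 1584924)
Pow(Add(O, Function('a')(p, -425)), Rational(1, 2)) = Pow(Add(1584924, -425), Rational(1, 2)) = Pow(1584499, Rational(1, 2))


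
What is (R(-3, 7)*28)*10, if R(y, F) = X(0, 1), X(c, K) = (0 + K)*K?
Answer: 280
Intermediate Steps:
X(c, K) = K**2 (X(c, K) = K*K = K**2)
R(y, F) = 1 (R(y, F) = 1**2 = 1)
(R(-3, 7)*28)*10 = (1*28)*10 = 28*10 = 280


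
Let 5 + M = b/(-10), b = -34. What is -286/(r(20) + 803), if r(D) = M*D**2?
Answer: -286/163 ≈ -1.7546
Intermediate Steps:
M = -8/5 (M = -5 - 34/(-10) = -5 - 34*(-1/10) = -5 + 17/5 = -8/5 ≈ -1.6000)
r(D) = -8*D**2/5
-286/(r(20) + 803) = -286/(-8/5*20**2 + 803) = -286/(-8/5*400 + 803) = -286/(-640 + 803) = -286/163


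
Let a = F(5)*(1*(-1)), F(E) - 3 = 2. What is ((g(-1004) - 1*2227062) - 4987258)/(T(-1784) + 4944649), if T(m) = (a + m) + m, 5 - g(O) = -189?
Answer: -3607063/2470538 ≈ -1.4600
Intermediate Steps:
g(O) = 194 (g(O) = 5 - 1*(-189) = 5 + 189 = 194)
F(E) = 5 (F(E) = 3 + 2 = 5)
a = -5 (a = 5*(1*(-1)) = 5*(-1) = -5)
T(m) = -5 + 2*m (T(m) = (-5 + m) + m = -5 + 2*m)
((g(-1004) - 1*2227062) - 4987258)/(T(-1784) + 4944649) = ((194 - 1*2227062) - 4987258)/((-5 + 2*(-1784)) + 4944649) = ((194 - 2227062) - 4987258)/((-5 - 3568) + 4944649) = (-2226868 - 4987258)/(-3573 + 4944649) = -7214126/4941076 = -7214126*1/4941076 = -3607063/2470538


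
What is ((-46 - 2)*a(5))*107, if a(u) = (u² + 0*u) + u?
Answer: -154080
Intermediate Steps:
a(u) = u + u² (a(u) = (u² + 0) + u = u² + u = u + u²)
((-46 - 2)*a(5))*107 = ((-46 - 2)*(5*(1 + 5)))*107 = -240*6*107 = -48*30*107 = -1440*107 = -154080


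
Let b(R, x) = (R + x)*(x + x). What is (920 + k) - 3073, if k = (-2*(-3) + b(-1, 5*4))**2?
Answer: 584603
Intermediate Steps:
b(R, x) = 2*x*(R + x) (b(R, x) = (R + x)*(2*x) = 2*x*(R + x))
k = 586756 (k = (-2*(-3) + 2*(5*4)*(-1 + 5*4))**2 = (6 + 2*20*(-1 + 20))**2 = (6 + 2*20*19)**2 = (6 + 760)**2 = 766**2 = 586756)
(920 + k) - 3073 = (920 + 586756) - 3073 = 587676 - 3073 = 584603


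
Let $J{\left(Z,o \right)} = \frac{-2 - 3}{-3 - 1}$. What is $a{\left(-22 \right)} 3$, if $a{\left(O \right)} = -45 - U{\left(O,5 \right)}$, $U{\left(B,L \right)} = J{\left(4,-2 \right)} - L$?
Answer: $- \frac{495}{4} \approx -123.75$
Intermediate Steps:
$J{\left(Z,o \right)} = \frac{5}{4}$ ($J{\left(Z,o \right)} = - \frac{5}{-4} = \left(-5\right) \left(- \frac{1}{4}\right) = \frac{5}{4}$)
$U{\left(B,L \right)} = \frac{5}{4} - L$
$a{\left(O \right)} = - \frac{165}{4}$ ($a{\left(O \right)} = -45 - \left(\frac{5}{4} - 5\right) = -45 - - \frac{15}{4} = -45 + \frac{15}{4} = - \frac{165}{4}$)
$a{\left(-22 \right)} 3 = \left(- \frac{165}{4}\right) 3 = - \frac{495}{4}$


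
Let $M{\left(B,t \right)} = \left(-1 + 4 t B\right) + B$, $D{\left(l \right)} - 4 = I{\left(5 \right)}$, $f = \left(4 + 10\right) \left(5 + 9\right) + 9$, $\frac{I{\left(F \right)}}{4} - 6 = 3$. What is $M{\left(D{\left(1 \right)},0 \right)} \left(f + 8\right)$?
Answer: $8307$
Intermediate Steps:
$I{\left(F \right)} = 36$ ($I{\left(F \right)} = 24 + 4 \cdot 3 = 24 + 12 = 36$)
$f = 205$ ($f = 14 \cdot 14 + 9 = 196 + 9 = 205$)
$D{\left(l \right)} = 40$ ($D{\left(l \right)} = 4 + 36 = 40$)
$M{\left(B,t \right)} = -1 + B + 4 B t$ ($M{\left(B,t \right)} = \left(-1 + 4 B t\right) + B = -1 + B + 4 B t$)
$M{\left(D{\left(1 \right)},0 \right)} \left(f + 8\right) = \left(-1 + 40 + 4 \cdot 40 \cdot 0\right) \left(205 + 8\right) = \left(-1 + 40 + 0\right) 213 = 39 \cdot 213 = 8307$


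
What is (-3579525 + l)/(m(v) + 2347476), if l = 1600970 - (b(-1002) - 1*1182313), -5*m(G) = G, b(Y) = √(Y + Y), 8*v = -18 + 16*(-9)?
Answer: -5308280/15649867 - 40*I*√501/46949601 ≈ -0.33919 - 1.907e-5*I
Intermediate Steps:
v = -81/4 (v = (-18 + 16*(-9))/8 = (-18 - 144)/8 = (⅛)*(-162) = -81/4 ≈ -20.250)
b(Y) = √2*√Y (b(Y) = √(2*Y) = √2*√Y)
m(G) = -G/5
l = 2783283 - 2*I*√501 (l = 1600970 - (√2*√(-1002) - 1*1182313) = 1600970 - (√2*(I*√1002) - 1182313) = 1600970 - (2*I*√501 - 1182313) = 1600970 - (-1182313 + 2*I*√501) = 1600970 + (1182313 - 2*I*√501) = 2783283 - 2*I*√501 ≈ 2.7833e+6 - 44.766*I)
(-3579525 + l)/(m(v) + 2347476) = (-3579525 + (2783283 - 2*I*√501))/(-⅕*(-81/4) + 2347476) = (-796242 - 2*I*√501)/(81/20 + 2347476) = (-796242 - 2*I*√501)/(46949601/20) = (-796242 - 2*I*√501)*(20/46949601) = -5308280/15649867 - 40*I*√501/46949601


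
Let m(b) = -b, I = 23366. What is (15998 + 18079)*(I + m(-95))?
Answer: 799480497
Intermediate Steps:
(15998 + 18079)*(I + m(-95)) = (15998 + 18079)*(23366 - 1*(-95)) = 34077*(23366 + 95) = 34077*23461 = 799480497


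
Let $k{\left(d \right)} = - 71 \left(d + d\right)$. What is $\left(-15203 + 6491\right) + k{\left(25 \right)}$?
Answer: $-12262$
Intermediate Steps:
$k{\left(d \right)} = - 142 d$ ($k{\left(d \right)} = - 71 \cdot 2 d = - 142 d$)
$\left(-15203 + 6491\right) + k{\left(25 \right)} = \left(-15203 + 6491\right) - 3550 = -8712 - 3550 = -12262$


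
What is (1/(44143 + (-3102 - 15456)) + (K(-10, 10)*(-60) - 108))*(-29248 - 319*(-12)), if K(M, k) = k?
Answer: 92092486036/5117 ≈ 1.7997e+7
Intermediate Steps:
(1/(44143 + (-3102 - 15456)) + (K(-10, 10)*(-60) - 108))*(-29248 - 319*(-12)) = (1/(44143 + (-3102 - 15456)) + (10*(-60) - 108))*(-29248 - 319*(-12)) = (1/(44143 - 18558) + (-600 - 108))*(-29248 + 3828) = (1/25585 - 708)*(-25420) = -18114179/25585*(-25420) = 92092486036/5117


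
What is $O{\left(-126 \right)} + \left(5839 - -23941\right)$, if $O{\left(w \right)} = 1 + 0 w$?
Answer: $29781$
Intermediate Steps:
$O{\left(w \right)} = 1$ ($O{\left(w \right)} = 1 + 0 = 1$)
$O{\left(-126 \right)} + \left(5839 - -23941\right) = 1 + \left(5839 - -23941\right) = 1 + \left(5839 + 23941\right) = 1 + 29780 = 29781$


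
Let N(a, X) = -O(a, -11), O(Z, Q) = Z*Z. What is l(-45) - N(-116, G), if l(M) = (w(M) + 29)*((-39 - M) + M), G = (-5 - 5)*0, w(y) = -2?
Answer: 12403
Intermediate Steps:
O(Z, Q) = Z**2
G = 0 (G = -10*0 = 0)
N(a, X) = -a**2
l(M) = -1053 (l(M) = (-2 + 29)*((-39 - M) + M) = 27*(-39) = -1053)
l(-45) - N(-116, G) = -1053 - (-1)*(-116)**2 = -1053 - (-1)*13456 = -1053 - 1*(-13456) = -1053 + 13456 = 12403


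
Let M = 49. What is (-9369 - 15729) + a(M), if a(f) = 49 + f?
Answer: -25000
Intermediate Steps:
(-9369 - 15729) + a(M) = (-9369 - 15729) + (49 + 49) = -25098 + 98 = -25000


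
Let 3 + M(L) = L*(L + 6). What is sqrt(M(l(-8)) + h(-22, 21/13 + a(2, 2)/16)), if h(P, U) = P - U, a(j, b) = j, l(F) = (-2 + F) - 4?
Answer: sqrt(230542)/52 ≈ 9.2336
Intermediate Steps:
l(F) = -6 + F
M(L) = -3 + L*(6 + L) (M(L) = -3 + L*(L + 6) = -3 + L*(6 + L))
sqrt(M(l(-8)) + h(-22, 21/13 + a(2, 2)/16)) = sqrt((-3 + (-6 - 8)**2 + 6*(-6 - 8)) + (-22 - (21/13 + 2/16))) = sqrt((-3 + (-14)**2 + 6*(-14)) + (-22 - (21*(1/13) + 2*(1/16)))) = sqrt((-3 + 196 - 84) + (-22 - (21/13 + 1/8))) = sqrt(109 + (-22 - 1*181/104)) = sqrt(109 + (-22 - 181/104)) = sqrt(109 - 2469/104) = sqrt(8867/104) = sqrt(230542)/52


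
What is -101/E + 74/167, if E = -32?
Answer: 19235/5344 ≈ 3.5994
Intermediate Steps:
-101/E + 74/167 = -101/(-32) + 74/167 = -101*(-1/32) + 74*(1/167) = 101/32 + 74/167 = 19235/5344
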